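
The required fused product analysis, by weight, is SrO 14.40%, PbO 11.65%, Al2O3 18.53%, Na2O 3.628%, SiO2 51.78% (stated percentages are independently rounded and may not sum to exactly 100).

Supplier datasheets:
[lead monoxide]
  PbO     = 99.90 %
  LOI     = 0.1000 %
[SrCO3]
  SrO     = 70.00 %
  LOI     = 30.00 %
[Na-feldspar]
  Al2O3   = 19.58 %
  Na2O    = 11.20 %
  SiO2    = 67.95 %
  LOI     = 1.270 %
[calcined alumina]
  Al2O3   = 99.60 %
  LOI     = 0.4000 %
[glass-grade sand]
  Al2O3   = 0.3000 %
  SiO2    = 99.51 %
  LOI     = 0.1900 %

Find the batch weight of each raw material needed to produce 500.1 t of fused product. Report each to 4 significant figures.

Values along the way are displayed, rounded to four significant digits, in the working — each numeric step runs at full float precision from first step to last — exactly one rounding is applied to every reported result. All derived quantities (the five compositions, totals, glass mass, ignition loss, the yield) are carried using the weight values at 500.1 t of glass at exact precision, as set out in the problem or answer text.
Per-oxide target masses for 500.1 t fused product:
  SrO: 14.40% × 500.1 = 72.01 t
  PbO: 11.65% × 500.1 = 58.26 t
  Al2O3: 18.53% × 500.1 = 92.67 t
  Na2O: 3.628% × 500.1 = 18.14 t
  SiO2: 51.78% × 500.1 = 259.0 t
Per-oxide balance check using the reported weights, per the basis as stated (every target is met by its sum once rounding is allowed for):
  SrO: 102.9·0.7000 = 72.03 t (target 72.01 t)
  PbO: 58.32·0.9990 = 58.26 t (target 58.26 t)
  Al2O3: 162.0·0.1958 + 60.74·0.9960 + 149.6·0.003000 = 92.67 t (target 92.67 t)
  Na2O: 162.0·0.1120 = 18.14 t (target 18.14 t)
  SiO2: 162.0·0.6795 + 149.6·0.9951 = 258.9 t (target 259.0 t)
Glass-mass bookkeeping: total batch − LOI = 500.0 t (the targets, summed, come to 500.0 t; with the basis standing at 500.1 t — gaps are rounding artifacts).
Batch total: Σ batch = 533.6 t; loss to ignition Σ batch·LOI = 33.51 t; yield = glass ÷ total batch = 93.72%.

Batch per 500.1 t fused product:
  lead monoxide: 58.32 t
  SrCO3: 102.9 t
  Na-feldspar: 162.0 t
  calcined alumina: 60.74 t
  glass-grade sand: 149.6 t
Total batch = 533.6 t; LOI loss = 33.51 t; yield = 93.72%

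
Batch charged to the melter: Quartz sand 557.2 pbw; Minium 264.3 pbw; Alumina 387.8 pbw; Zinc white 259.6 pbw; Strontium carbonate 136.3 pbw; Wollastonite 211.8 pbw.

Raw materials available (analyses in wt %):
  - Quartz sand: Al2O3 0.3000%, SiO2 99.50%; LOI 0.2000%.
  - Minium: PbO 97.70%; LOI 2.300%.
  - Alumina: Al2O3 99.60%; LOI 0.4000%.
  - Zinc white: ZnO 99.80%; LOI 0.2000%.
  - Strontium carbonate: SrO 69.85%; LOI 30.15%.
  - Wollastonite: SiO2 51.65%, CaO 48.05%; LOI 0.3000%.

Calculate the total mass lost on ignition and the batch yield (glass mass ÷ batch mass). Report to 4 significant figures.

The working math maintains full precision in all steps. The intermediate values are printed (rounded to four significant digits) on the page; each reported result is rounded exactly once. Derived quantities, including totals, yield, LOI, glass mass, six oxide percentages, are computed from the weighed amounts at 1766 pbw of glass in full precision precisely as stated by problem or answer.
Each material's LOI contribution:
  Quartz sand: 557.2 × 0.002000 = 1.114 pbw
  Minium: 264.3 × 0.02300 = 6.079 pbw
  Alumina: 387.8 × 0.004000 = 1.551 pbw
  Zinc white: 259.6 × 0.002000 = 0.5192 pbw
  Strontium carbonate: 136.3 × 0.3015 = 41.09 pbw
  Wollastonite: 211.8 × 0.003000 = 0.6354 pbw
Total LOI = 50.99 pbw
Glass = batch − LOI = 1817 − 50.99 = 1766 pbw

LOI loss = 50.99 pbw; glass = 1766 pbw; yield = 97.19%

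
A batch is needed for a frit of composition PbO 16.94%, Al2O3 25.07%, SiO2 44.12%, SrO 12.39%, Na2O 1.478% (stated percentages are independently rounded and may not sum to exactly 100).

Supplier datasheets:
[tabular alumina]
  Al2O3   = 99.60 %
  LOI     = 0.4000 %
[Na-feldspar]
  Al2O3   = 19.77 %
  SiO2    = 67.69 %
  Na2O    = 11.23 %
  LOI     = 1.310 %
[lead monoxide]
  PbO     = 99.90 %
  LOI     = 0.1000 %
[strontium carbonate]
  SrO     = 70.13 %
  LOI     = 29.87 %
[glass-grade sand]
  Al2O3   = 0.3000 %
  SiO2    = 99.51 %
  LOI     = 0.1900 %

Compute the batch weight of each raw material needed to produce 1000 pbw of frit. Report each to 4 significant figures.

Batch per 1000 pbw frit:
  tabular alumina: 224.5 pbw
  Na-feldspar: 131.6 pbw
  lead monoxide: 169.6 pbw
  strontium carbonate: 176.7 pbw
  glass-grade sand: 353.8 pbw
Total batch = 1056 pbw; LOI loss = 56.24 pbw; yield = 94.67%

Values along the way are displayed (rounded to 4 significant digits) between the steps — the whole derivation holds exact precision at each step — every reported result takes a single rounding; the derived quantities, which include five oxide percentages, yield, ignition loss, totals, net glass mass, are recomputed in full precision, as set out in either problem or answer, from the weighed amounts on 1000 pbw of glass.
Target oxide masses per 1000 pbw frit:
  PbO: 16.94% × 1000 = 169.4 pbw
  Al2O3: 25.07% × 1000 = 250.7 pbw
  SiO2: 44.12% × 1000 = 441.2 pbw
  SrO: 12.39% × 1000 = 123.9 pbw
  Na2O: 1.478% × 1000 = 14.78 pbw
Oxide-by-oxide audit on the weights just shown, under the basis named above (sum by sum, the targets are met within answer rounding):
  PbO: 169.6·0.9990 = 169.4 pbw (target 169.4 pbw)
  Al2O3: 224.5·0.9960 + 131.6·0.1977 + 353.8·0.003000 = 250.7 pbw (target 250.7 pbw)
  SiO2: 131.6·0.6769 + 353.8·0.9951 = 441.1 pbw (target 441.2 pbw)
  SrO: 176.7·0.7013 = 123.9 pbw (target 123.9 pbw)
  Na2O: 131.6·0.1123 = 14.78 pbw (target 14.78 pbw)
Consistency of the glass mass: batch total minus LOI = 1000 pbw (targets for the oxides total 1000 pbw; stated basis 1000 pbw — a pure rounding effect).
Whole-batch sum: Σ batch = 1056 pbw; loss to ignition Σ batch·LOI = 56.24 pbw; yield, glass over the total, = 94.67%.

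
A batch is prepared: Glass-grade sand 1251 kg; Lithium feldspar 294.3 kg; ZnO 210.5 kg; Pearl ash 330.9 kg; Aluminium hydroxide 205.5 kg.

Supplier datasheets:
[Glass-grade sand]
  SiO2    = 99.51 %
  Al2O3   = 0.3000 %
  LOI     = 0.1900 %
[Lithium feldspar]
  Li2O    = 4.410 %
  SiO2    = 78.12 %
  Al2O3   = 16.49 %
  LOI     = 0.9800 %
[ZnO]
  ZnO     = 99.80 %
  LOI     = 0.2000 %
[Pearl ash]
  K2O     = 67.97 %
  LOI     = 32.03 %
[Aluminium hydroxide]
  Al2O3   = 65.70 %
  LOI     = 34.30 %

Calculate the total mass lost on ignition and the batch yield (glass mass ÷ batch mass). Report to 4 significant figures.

Intermediates are printed (rounded to four significant figures) alongside each step — every computation maintains exact precision all the way through; exactly one rounding lands on each reported value — all derived quantities (totals, net glass mass, five oxide percentages, yield, LOI) are rebuilt from the batch weights for 2110 kg of glass in full precision as written in either problem or answer.
Ignition loss by material:
  Glass-grade sand: 1251 × 0.001900 = 2.377 kg
  Lithium feldspar: 294.3 × 0.009800 = 2.884 kg
  ZnO: 210.5 × 0.002000 = 0.4210 kg
  Pearl ash: 330.9 × 0.3203 = 106.0 kg
  Aluminium hydroxide: 205.5 × 0.3430 = 70.49 kg
Total LOI = 182.2 kg
Glass = batch − LOI = 2292 − 182.2 = 2110 kg

LOI loss = 182.2 kg; glass = 2110 kg; yield = 92.05%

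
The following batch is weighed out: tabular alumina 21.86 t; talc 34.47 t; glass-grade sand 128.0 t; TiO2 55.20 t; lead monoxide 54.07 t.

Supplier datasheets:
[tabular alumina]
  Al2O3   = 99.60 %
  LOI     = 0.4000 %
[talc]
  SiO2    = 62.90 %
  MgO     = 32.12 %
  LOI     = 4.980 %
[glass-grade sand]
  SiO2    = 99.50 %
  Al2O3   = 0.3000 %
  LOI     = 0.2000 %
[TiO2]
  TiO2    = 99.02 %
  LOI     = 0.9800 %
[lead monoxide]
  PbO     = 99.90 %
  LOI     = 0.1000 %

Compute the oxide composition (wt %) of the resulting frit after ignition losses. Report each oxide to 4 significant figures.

Values along the way are displayed rounded off to 4 significant digits across the worked steps — each numeric step carries full precision end to end; every reported value includes exactly one rounding. Derived quantities (totals, the yield, glass mass, five oxide percentages, LOI) are recomputed using the weight values for 290.9 t of glass at full float precision, exactly as printed in the problem or answer text.
Delivered oxide masses:
  TiO2: 55.20·0.9902 = 54.66 t
  SiO2: 34.47·0.6290 + 128.0·0.9950 = 149.0 t
  Al2O3: 21.86·0.9960 + 128.0·0.003000 = 22.16 t
  MgO: 34.47·0.3212 = 11.07 t
  PbO: 54.07·0.9990 = 54.02 t
LOI: 21.86·0.004000 + 34.47·0.04980 + 128.0·0.002000 + 55.20·0.009800 + 54.07·0.001000 = 2.655 t
Resulting glass, batch − LOI: 293.6 − 2.655 = 290.9 t (= Σ oxide masses)
each wt % is 100 × oxide ÷ glass

Glass mass = 290.9 t (batch 293.6 − LOI 2.655).
Composition: TiO2 18.79%, SiO2 51.23%, Al2O3 7.615%, MgO 3.805%, PbO 18.57%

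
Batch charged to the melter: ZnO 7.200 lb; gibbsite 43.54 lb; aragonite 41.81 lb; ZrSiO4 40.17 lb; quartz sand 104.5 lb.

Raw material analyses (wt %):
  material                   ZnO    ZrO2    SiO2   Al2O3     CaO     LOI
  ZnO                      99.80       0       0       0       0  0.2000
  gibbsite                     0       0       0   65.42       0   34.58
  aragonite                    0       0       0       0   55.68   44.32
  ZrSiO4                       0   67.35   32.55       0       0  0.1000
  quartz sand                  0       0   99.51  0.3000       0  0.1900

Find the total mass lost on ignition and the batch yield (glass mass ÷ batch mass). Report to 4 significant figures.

LOI loss = 33.84 lb; glass = 203.4 lb; yield = 85.73%

The intermediate values are displayed (rounded to 4 significant digits) as written. All arithmetic keeps exact precision end to end; each reported result is rounded exactly once. The derived quantities are computed at full float precision (net glass mass, the yield, ignition loss, the five compositions, totals) starting from the weights for 203.4 lb of glass, precisely as stated by problem or answer.
Loss on ignition, line by line:
  ZnO: 7.200 × 0.002000 = 0.01440 lb
  gibbsite: 43.54 × 0.3458 = 15.06 lb
  aragonite: 41.81 × 0.4432 = 18.53 lb
  ZrSiO4: 40.17 × 0.001000 = 0.04017 lb
  quartz sand: 104.5 × 0.001900 = 0.1986 lb
Total LOI = 33.84 lb
Glass = batch − LOI = 237.2 − 33.84 = 203.4 lb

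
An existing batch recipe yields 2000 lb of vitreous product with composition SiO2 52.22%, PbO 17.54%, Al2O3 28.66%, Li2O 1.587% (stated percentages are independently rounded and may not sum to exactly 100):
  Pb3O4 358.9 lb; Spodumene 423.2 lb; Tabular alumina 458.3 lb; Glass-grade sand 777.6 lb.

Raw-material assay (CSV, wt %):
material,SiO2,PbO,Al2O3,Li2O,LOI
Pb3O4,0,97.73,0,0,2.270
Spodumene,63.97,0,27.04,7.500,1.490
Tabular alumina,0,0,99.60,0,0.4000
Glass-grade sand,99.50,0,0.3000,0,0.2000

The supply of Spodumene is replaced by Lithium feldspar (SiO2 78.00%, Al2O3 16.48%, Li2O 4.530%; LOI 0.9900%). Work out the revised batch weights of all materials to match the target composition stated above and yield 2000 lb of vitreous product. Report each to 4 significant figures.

Revised batch per 2000 lb vitreous product:
  Pb3O4: 358.9 lb
  Lithium feldspar: 700.7 lb
  Tabular alumina: 458.1 lb
  Glass-grade sand: 500.4 lb
Total batch = 2018 lb; LOI loss = 17.92 lb

Values along the way are shown with 4-significant-digit rounding when written out. All internal work runs at full float precision from first step to last — every reported result undergoes a single rounding — the derived quantities (the yield, the four compositions, ignition loss, the totals, glass mass) are carried in full float precision using the weight values for 2000 lb of glass as written in the question or the answer.
Target masses of each oxide per 2000 lb vitreous product:
  SiO2: 52.22% × 2000 = 1044 lb
  PbO: 17.54% × 2000 = 350.8 lb
  Al2O3: 28.66% × 2000 = 573.2 lb
  Li2O: 1.587% × 2000 = 31.74 lb
Per-oxide balance check per the reported batch figures, for the quoted basis mass (sum by sum, the targets are met within answer rounding):
  SiO2: 700.7·0.7800 + 500.4·0.9950 = 1044 lb (target 1044 lb)
  PbO: 358.9·0.9773 = 350.8 lb (target 350.8 lb)
  Al2O3: 700.7·0.1648 + 458.1·0.9960 + 500.4·0.003000 = 573.2 lb (target 573.2 lb)
  Li2O: 700.7·0.04530 = 31.74 lb (target 31.74 lb)
Glass mass check: Σ batch − LOI loss = 2000 lb (per-oxide target masses sum to 2000 lb; stated basis 2000 lb — differing by rounding only).
Batch total: Σ batch = 2018 lb; ignition loss, Σ(batch × LOI) = 17.92 lb; as yield: glass ÷ batch → 99.11%.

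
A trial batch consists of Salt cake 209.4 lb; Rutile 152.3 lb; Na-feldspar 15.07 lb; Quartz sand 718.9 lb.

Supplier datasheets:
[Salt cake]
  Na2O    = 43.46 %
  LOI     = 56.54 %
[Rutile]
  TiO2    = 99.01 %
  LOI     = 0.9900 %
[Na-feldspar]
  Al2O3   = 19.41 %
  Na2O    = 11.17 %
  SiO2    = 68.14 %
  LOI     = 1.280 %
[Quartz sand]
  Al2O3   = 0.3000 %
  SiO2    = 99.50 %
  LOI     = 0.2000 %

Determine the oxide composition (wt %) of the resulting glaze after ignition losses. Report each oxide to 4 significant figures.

Rounding to four significant figures extends to each intermediate as displayed; full precision is held at all times — exactly one rounding is applied to each reported number. The derived quantities are recomputed using the weight values for 974.1 lb of glass at exact precision (the yield, totals, glass mass, LOI, four oxide percentages), as given in either problem or answer.
Per-oxide mass from batch:
  Al2O3: 15.07·0.1941 + 718.9·0.003000 = 5.082 lb
  Na2O: 209.4·0.4346 + 15.07·0.1117 = 92.69 lb
  SiO2: 15.07·0.6814 + 718.9·0.9950 = 725.6 lb
  TiO2: 152.3·0.9901 = 150.8 lb
LOI: 209.4·0.5654 + 152.3·0.009900 + 15.07·0.01280 + 718.9·0.002000 = 121.5 lb
Net of LOI, the glass mass = 1096 − 121.5 = 974.1 lb (equal to the oxide-mass sum)
oxide / glass × 100 gives the wt %

Glass mass = 974.1 lb (batch 1096 − LOI 121.5).
Composition: Al2O3 0.5217%, Na2O 9.515%, SiO2 74.48%, TiO2 15.48%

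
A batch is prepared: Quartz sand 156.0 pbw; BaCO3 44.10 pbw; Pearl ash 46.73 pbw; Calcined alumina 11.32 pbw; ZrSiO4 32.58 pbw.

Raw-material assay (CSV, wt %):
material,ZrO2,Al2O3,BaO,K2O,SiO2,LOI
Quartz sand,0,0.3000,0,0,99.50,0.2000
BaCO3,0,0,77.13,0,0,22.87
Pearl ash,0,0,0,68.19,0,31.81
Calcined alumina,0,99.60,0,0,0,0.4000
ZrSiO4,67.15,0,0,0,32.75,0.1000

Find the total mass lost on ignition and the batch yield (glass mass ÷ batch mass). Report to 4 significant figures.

LOI loss = 25.34 pbw; glass = 265.4 pbw; yield = 91.28%

Mid-chain values are shown rounded to four significant figures — every computation runs at full precision in all steps. Exactly one rounding goes into every reported figure; all derived quantities, which include the five compositions, net glass mass, totals, LOI, the yield, are recomputed in full precision, precisely as stated by the problem or answer text, from the weighed amounts per 265.4 pbw of glass.
Per-material ignition loss:
  Quartz sand: 156.0 × 0.002000 = 0.3120 pbw
  BaCO3: 44.10 × 0.2287 = 10.09 pbw
  Pearl ash: 46.73 × 0.3181 = 14.86 pbw
  Calcined alumina: 11.32 × 0.004000 = 0.04528 pbw
  ZrSiO4: 32.58 × 0.001000 = 0.03258 pbw
Total LOI = 25.34 pbw
Glass = batch − LOI = 290.7 − 25.34 = 265.4 pbw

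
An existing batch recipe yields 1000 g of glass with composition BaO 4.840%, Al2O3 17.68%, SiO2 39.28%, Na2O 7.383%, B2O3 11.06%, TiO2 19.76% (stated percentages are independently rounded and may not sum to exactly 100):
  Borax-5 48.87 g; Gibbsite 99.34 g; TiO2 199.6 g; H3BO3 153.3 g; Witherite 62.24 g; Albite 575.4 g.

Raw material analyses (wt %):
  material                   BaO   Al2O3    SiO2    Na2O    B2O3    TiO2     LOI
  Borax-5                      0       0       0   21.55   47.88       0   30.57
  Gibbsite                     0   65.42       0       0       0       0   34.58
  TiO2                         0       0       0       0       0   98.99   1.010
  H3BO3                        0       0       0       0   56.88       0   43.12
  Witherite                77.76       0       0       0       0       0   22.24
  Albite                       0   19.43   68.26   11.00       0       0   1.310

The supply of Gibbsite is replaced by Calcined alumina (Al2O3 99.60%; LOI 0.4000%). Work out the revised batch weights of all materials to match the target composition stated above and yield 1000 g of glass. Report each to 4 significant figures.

Values along the way are shown, with 4-significant-figure rounding, at each printed step. The whole derivation holds full float precision at every stage; every reported number takes a single rounding; all derived quantities are carried in full precision (LOI, six oxide percentages, yield, glass mass, totals) using the weight values on 1000 g of glass, exactly as printed in the question or the answer.
Target oxide masses per 1000 g glass:
  BaO: 4.840% × 1000 = 48.40 g
  Al2O3: 17.68% × 1000 = 176.8 g
  SiO2: 39.28% × 1000 = 392.8 g
  Na2O: 7.383% × 1000 = 73.83 g
  B2O3: 11.06% × 1000 = 110.6 g
  TiO2: 19.76% × 1000 = 197.6 g
Checking each oxide sum on the weights just shown, relative to the basis at hand (every target is met by its sum up to rounding of the answer):
  BaO: 62.24·0.7776 = 48.40 g (target 48.40 g)
  Al2O3: 65.25·0.9960 + 575.4·0.1943 = 176.8 g (target 176.8 g)
  SiO2: 575.4·0.6826 = 392.8 g (target 392.8 g)
  Na2O: 48.87·0.2155 + 575.4·0.1100 = 73.83 g (target 73.83 g)
  B2O3: 48.87·0.4788 + 153.3·0.5688 = 110.6 g (target 110.6 g)
  TiO2: 199.6·0.9899 = 197.6 g (target 197.6 g)
Consistency of the glass mass: total charge less LOI = 1000 g (the Σ of target masses is 1000 g; with the basis standing at 1000 g — a pure rounding effect).
Batch total: Σ batch = 1105 g; ignition loss, Σ(batch × LOI) = 104.7 g; yield, glass over the total, = 90.52%.

Revised batch per 1000 g glass:
  Borax-5: 48.87 g
  Calcined alumina: 65.25 g
  TiO2: 199.6 g
  H3BO3: 153.3 g
  Witherite: 62.24 g
  Albite: 575.4 g
Total batch = 1105 g; LOI loss = 104.7 g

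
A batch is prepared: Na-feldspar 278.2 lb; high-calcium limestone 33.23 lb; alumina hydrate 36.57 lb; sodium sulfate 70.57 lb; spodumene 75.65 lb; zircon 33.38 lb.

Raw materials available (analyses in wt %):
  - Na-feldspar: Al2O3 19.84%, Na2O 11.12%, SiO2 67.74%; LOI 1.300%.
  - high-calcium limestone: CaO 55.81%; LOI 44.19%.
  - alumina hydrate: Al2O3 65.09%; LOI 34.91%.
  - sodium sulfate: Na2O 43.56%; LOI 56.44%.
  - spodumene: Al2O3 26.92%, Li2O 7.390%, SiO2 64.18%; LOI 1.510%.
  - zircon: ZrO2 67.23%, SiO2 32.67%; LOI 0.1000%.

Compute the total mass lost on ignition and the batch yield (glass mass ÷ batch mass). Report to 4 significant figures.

The working math carries exact precision through the solve — working values are shown, rounded to four significant digits, on the page. Exactly one rounding lands on every reported figure — all derived quantities (the six compositions, totals, ignition loss, yield, net glass mass) are computed from the weighed amounts at 455.5 lb of glass at full precision, exactly as shown in question or answer.
Ignition loss by material:
  Na-feldspar: 278.2 × 0.01300 = 3.617 lb
  high-calcium limestone: 33.23 × 0.4419 = 14.68 lb
  alumina hydrate: 36.57 × 0.3491 = 12.77 lb
  sodium sulfate: 70.57 × 0.5644 = 39.83 lb
  spodumene: 75.65 × 0.01510 = 1.142 lb
  zircon: 33.38 × 0.001000 = 0.03338 lb
Total LOI = 72.07 lb
Glass = batch − LOI = 527.6 − 72.07 = 455.5 lb

LOI loss = 72.07 lb; glass = 455.5 lb; yield = 86.34%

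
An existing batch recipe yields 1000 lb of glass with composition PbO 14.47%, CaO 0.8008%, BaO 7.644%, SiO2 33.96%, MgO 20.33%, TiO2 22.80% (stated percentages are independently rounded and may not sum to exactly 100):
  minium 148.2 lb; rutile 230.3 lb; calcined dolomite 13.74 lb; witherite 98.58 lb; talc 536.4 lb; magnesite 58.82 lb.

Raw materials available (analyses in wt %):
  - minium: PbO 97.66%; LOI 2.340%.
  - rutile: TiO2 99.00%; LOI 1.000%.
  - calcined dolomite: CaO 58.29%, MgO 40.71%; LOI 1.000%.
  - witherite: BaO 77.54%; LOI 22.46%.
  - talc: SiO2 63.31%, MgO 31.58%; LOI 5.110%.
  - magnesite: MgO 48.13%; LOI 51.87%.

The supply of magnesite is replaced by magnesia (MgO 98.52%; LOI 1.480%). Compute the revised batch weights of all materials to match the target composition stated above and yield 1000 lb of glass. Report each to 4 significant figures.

Revised batch per 1000 lb glass:
  minium: 148.2 lb
  rutile: 230.3 lb
  calcined dolomite: 13.74 lb
  witherite: 98.58 lb
  talc: 536.4 lb
  magnesia: 28.73 lb
Total batch = 1056 lb; LOI loss = 55.88 lb

Rounding to 4 significant digits applies to every mid-chain value as displayed — all internal work keeps exact precision through every step — each reported result is rounded just once — the derived quantities, including glass mass, LOI, the yield, the six compositions, totals, are computed starting from the weights at 1000 lb of glass in full precision as quoted within the question or the answer.
Oxide mass targets, per 1000 lb glass:
  PbO: 14.47% × 1000 = 144.7 lb
  CaO: 0.8008% × 1000 = 8.008 lb
  BaO: 7.644% × 1000 = 76.44 lb
  SiO2: 33.96% × 1000 = 339.6 lb
  MgO: 20.33% × 1000 = 203.3 lb
  TiO2: 22.80% × 1000 = 228.0 lb
Mass-balance tally per oxide given the weights on record, at the basis given (summed amounts equal target values exact up to rounding of places):
  PbO: 148.2·0.9766 = 144.7 lb (target 144.7 lb)
  CaO: 13.74·0.5829 = 8.009 lb (target 8.008 lb)
  BaO: 98.58·0.7754 = 76.44 lb (target 76.44 lb)
  SiO2: 536.4·0.6331 = 339.6 lb (target 339.6 lb)
  MgO: 13.74·0.4071 + 536.4·0.3158 + 28.73·0.9852 = 203.3 lb (target 203.3 lb)
  TiO2: 230.3·0.9900 = 228.0 lb (target 228.0 lb)
Mass balance on the glass: total charge less LOI = 1000 lb (targets for the oxides total 1000 lb; with the basis standing at 1000 lb — deltas are rounding alone).
Batch total: Σ batch = 1056 lb; LOI removed, Σ of batch·LOI: 55.88 lb; yield, glass over the total, = 94.71%.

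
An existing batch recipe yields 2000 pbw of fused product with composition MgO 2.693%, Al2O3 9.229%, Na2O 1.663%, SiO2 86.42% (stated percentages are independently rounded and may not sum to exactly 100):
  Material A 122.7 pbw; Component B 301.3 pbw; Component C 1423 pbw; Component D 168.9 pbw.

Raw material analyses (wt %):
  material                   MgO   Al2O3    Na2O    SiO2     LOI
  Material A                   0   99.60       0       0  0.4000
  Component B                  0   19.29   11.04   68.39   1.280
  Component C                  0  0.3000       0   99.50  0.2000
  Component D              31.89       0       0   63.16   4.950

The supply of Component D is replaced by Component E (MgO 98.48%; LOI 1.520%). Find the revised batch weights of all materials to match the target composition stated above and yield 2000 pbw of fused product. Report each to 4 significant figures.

Revised batch per 2000 pbw fused product:
  Material A: 122.4 pbw
  Component B: 301.3 pbw
  Component C: 1530 pbw
  Component E: 54.69 pbw
Total batch = 2008 pbw; LOI loss = 8.238 pbw

Values along the way are shown, rounded to four significant figures, when written out. All arithmetic runs at full precision all the way through — exactly one rounding goes into each reported figure. The derived quantities, which include net glass mass, the yield, totals, ignition loss, the four compositions, are recomputed at exact precision, as written in question or answer, starting from the weights on 2000 pbw of glass.
The oxide mass targets at 2000 pbw fused product:
  MgO: 2.693% × 2000 = 53.86 pbw
  Al2O3: 9.229% × 2000 = 184.6 pbw
  Na2O: 1.663% × 2000 = 33.26 pbw
  SiO2: 86.42% × 2000 = 1728 pbw
Balance tally, oxide-wise, working from each reported weight, on the stated basis (oxide sums agree with the targets modulo rounding of the values):
  MgO: 54.69·0.9848 = 53.86 pbw (target 53.86 pbw)
  Al2O3: 122.4·0.9960 + 301.3·0.1929 + 1530·0.003000 = 184.6 pbw (target 184.6 pbw)
  Na2O: 301.3·0.1104 = 33.26 pbw (target 33.26 pbw)
  SiO2: 301.3·0.6839 + 1530·0.9950 = 1728 pbw (target 1728 pbw)
Auditing the glass mass value: the batch minus its LOI: 2000 pbw (the targets, summed, come to 2000 pbw; stated basis 2000 pbw — gaps are rounding artifacts).
Summing the batch: Σ batch = 2008 pbw; loss to ignition Σ batch·LOI = 8.238 pbw; as yield: glass ÷ batch → 99.59%.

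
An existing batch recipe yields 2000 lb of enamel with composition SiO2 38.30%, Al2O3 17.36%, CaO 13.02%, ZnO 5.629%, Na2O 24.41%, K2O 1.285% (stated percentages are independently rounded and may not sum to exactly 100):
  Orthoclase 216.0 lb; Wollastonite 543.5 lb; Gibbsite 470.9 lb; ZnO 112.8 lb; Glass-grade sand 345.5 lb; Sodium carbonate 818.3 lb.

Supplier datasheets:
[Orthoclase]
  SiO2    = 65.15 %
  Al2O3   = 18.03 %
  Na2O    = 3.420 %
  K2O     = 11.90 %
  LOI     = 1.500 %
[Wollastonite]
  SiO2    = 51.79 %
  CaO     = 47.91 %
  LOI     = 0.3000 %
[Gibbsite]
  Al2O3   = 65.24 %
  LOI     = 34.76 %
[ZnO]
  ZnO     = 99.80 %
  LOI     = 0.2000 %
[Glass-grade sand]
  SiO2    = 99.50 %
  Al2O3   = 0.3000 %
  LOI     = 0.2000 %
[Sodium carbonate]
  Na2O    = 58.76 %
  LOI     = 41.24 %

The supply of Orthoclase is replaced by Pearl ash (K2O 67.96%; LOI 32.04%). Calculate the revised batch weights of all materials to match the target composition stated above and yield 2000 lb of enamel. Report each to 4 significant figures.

Revised batch per 2000 lb enamel:
  Pearl ash: 37.82 lb
  Wollastonite: 543.5 lb
  Gibbsite: 529.9 lb
  ZnO: 112.8 lb
  Glass-grade sand: 486.9 lb
  Sodium carbonate: 830.8 lb
Total batch = 2542 lb; LOI loss = 541.8 lb

The whole derivation maintains full float precision from start to finish — the intermediate values are printed rounded to 4 significant digits. Each reported figure carries a single rounding. Derived quantities are rebuilt starting from the weights for 2000 lb of glass in full precision (glass mass, totals, six oxide percentages, yield, ignition loss), exactly as shown in the question or the answer.
Target masses of each oxide per 2000 lb enamel:
  SiO2: 38.30% × 2000 = 766.0 lb
  Al2O3: 17.36% × 2000 = 347.2 lb
  CaO: 13.02% × 2000 = 260.4 lb
  ZnO: 5.629% × 2000 = 112.6 lb
  Na2O: 24.41% × 2000 = 488.2 lb
  K2O: 1.285% × 2000 = 25.70 lb
Per-oxide balance check given the weights on record, per the basis as stated (every target is met by its sum given rounding of the digits):
  SiO2: 543.5·0.5179 + 486.9·0.9950 = 765.9 lb (target 766.0 lb)
  Al2O3: 529.9·0.6524 + 486.9·0.003000 = 347.2 lb (target 347.2 lb)
  CaO: 543.5·0.4791 = 260.4 lb (target 260.4 lb)
  ZnO: 112.8·0.9980 = 112.6 lb (target 112.6 lb)
  Na2O: 830.8·0.5876 = 488.2 lb (target 488.2 lb)
  K2O: 37.82·0.6796 = 25.70 lb (target 25.70 lb)
Glass-mass closure: Σ batch − LOI loss = 2000 lb (targets for the oxides total 2000 lb; with the basis standing at 2000 lb — rounding explains the deltas).
Whole-batch sum: Σ batch = 2542 lb; loss to ignition Σ batch·LOI = 541.8 lb; the yield ratio, glass ÷ batch: 78.69%.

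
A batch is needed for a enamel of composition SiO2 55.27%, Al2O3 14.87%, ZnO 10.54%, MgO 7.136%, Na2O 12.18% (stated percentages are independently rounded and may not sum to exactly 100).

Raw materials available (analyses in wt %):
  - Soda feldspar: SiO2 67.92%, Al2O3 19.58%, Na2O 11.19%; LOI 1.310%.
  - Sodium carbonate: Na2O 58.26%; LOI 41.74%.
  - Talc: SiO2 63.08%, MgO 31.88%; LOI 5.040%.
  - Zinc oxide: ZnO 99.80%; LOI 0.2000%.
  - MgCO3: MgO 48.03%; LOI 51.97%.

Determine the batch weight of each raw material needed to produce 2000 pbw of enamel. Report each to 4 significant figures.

The intermediate values are shown (rounded to four significant digits) alongside each step. All arithmetic runs at full precision through the solve — a single rounding produces each reported value; all derived quantities (ignition loss, the yield, totals, five oxide percentages, glass mass) are computed from the batch weights per 2000 pbw of glass at full precision, exactly as shown in the problem or the answer.
The oxide mass targets at 2000 pbw enamel:
  SiO2: 55.27% × 2000 = 1105 pbw
  Al2O3: 14.87% × 2000 = 297.4 pbw
  ZnO: 10.54% × 2000 = 210.8 pbw
  MgO: 7.136% × 2000 = 142.7 pbw
  Na2O: 12.18% × 2000 = 243.6 pbw
Verifying the oxide balance from the weights as reported, against the basis in use (delivered sums recover each target within answer rounding):
  SiO2: 1519·0.6792 + 116.9·0.6308 = 1105 pbw (target 1105 pbw)
  Al2O3: 1519·0.1958 = 297.4 pbw (target 297.4 pbw)
  ZnO: 211.2·0.9980 = 210.8 pbw (target 210.8 pbw)
  MgO: 116.9·0.3188 + 219.5·0.4803 = 142.7 pbw (target 142.7 pbw)
  Na2O: 1519·0.1119 + 126.4·0.5826 = 243.6 pbw (target 243.6 pbw)
Glass mass check: total charge less LOI = 2000 pbw (summing oxide targets gives 2000 pbw; with the basis standing at 2000 pbw — gaps are rounding artifacts).
Batch total: Σ batch = 2193 pbw; LOI removed, Σ of batch·LOI: 193.0 pbw; yield: glass divided by total = 91.20%.

Batch per 2000 pbw enamel:
  Soda feldspar: 1519 pbw
  Sodium carbonate: 126.4 pbw
  Talc: 116.9 pbw
  Zinc oxide: 211.2 pbw
  MgCO3: 219.5 pbw
Total batch = 2193 pbw; LOI loss = 193.0 pbw; yield = 91.20%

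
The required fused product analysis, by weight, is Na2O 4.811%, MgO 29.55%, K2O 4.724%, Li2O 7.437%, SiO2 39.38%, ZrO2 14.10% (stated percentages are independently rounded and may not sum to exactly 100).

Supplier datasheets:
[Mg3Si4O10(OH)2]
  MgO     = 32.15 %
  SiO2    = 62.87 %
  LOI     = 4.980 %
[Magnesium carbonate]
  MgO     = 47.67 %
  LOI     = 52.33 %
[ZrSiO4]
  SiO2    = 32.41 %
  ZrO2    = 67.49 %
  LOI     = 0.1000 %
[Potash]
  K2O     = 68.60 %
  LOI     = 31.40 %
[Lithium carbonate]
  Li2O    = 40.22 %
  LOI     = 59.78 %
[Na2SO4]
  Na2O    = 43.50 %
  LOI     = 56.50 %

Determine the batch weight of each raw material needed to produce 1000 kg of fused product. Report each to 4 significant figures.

Mid-chain values are shown, rounded to 4 significant digits, alongside each step. Each numeric step maintains exact precision at every stage; each reported result is rounded exactly once — derived quantities are recomputed from the weighed amounts per 1000 kg of glass in exact precision (the yield, six oxide percentages, net glass mass, totals, ignition loss) exactly as printed in the problem or answer text.
Oxide mass targets, per 1000 kg fused product:
  Na2O: 4.811% × 1000 = 48.11 kg
  MgO: 29.55% × 1000 = 295.5 kg
  K2O: 4.724% × 1000 = 47.24 kg
  Li2O: 7.437% × 1000 = 74.37 kg
  SiO2: 39.38% × 1000 = 393.8 kg
  ZrO2: 14.10% × 1000 = 141.0 kg
Mass-balance tally per oxide given the weights on record, per the basis as stated (summed amounts equal target values net of answer rounding effects):
  Na2O: 110.6·0.4350 = 48.11 kg (target 48.11 kg)
  MgO: 518.7·0.3215 + 270.1·0.4767 = 295.5 kg (target 295.5 kg)
  K2O: 68.86·0.6860 = 47.24 kg (target 47.24 kg)
  Li2O: 184.9·0.4022 = 74.37 kg (target 74.37 kg)
  SiO2: 518.7·0.6287 + 208.9·0.3241 = 393.8 kg (target 393.8 kg)
  ZrO2: 208.9·0.6749 = 141.0 kg (target 141.0 kg)
Auditing the glass mass value: total batch − LOI = 1000 kg (targets for the oxides total 1000 kg; stated basis 1000 kg — deltas are rounding alone).
Adding the batch up: Σ batch = 1362 kg; LOI loss = Σ batch·LOI = 362.0 kg; yield, glass over the total, = 73.42%.

Batch per 1000 kg fused product:
  Mg3Si4O10(OH)2: 518.7 kg
  Magnesium carbonate: 270.1 kg
  ZrSiO4: 208.9 kg
  Potash: 68.86 kg
  Lithium carbonate: 184.9 kg
  Na2SO4: 110.6 kg
Total batch = 1362 kg; LOI loss = 362.0 kg; yield = 73.42%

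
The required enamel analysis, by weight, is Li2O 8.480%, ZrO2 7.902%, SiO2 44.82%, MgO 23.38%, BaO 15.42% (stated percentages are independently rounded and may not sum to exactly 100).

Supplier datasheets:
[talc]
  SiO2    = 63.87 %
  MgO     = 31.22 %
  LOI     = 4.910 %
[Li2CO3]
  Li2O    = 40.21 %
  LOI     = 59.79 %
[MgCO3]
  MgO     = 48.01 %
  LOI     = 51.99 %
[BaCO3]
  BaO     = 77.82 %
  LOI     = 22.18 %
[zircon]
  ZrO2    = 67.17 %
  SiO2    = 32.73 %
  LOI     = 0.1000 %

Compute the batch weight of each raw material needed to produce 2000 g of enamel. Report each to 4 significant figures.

Batch per 2000 g enamel:
  talc: 1283 g
  Li2CO3: 421.8 g
  MgCO3: 139.7 g
  BaCO3: 396.3 g
  zircon: 235.3 g
Total batch = 2476 g; LOI loss = 476.0 g; yield = 80.78%

Exact precision is held at each step; rounding to four significant figures applies to each in-between result as printed — each reported result carries a single rounding. All derived quantities are re-derived from the weighed amounts on 2000 g of glass in full precision (the yield, the totals, net glass mass, LOI, the five compositions), as they appear in the problem or the answer.
The oxide mass targets at 2000 g enamel:
  Li2O: 8.480% × 2000 = 169.6 g
  ZrO2: 7.902% × 2000 = 158.0 g
  SiO2: 44.82% × 2000 = 896.4 g
  MgO: 23.38% × 2000 = 467.6 g
  BaO: 15.42% × 2000 = 308.4 g
Per-oxide balance check per the reported batch figures, versus the basis set out (delivered sums recover each target exact up to rounding of places):
  Li2O: 421.8·0.4021 = 169.6 g (target 169.6 g)
  ZrO2: 235.3·0.6717 = 158.1 g (target 158.0 g)
  SiO2: 1283·0.6387 + 235.3·0.3273 = 896.5 g (target 896.4 g)
  MgO: 1283·0.3122 + 139.7·0.4801 = 467.6 g (target 467.6 g)
  BaO: 396.3·0.7782 = 308.4 g (target 308.4 g)
Glass-mass bookkeeping: whole batch net of LOI = 2000 g (oxide target masses add up to 2000 g; stated basis 2000 g — any gap is answer rounding).
Adding the batch up: Σ batch = 2476 g; LOI loss = Σ batch·LOI = 476.0 g; the yield ratio, glass ÷ batch: 80.78%.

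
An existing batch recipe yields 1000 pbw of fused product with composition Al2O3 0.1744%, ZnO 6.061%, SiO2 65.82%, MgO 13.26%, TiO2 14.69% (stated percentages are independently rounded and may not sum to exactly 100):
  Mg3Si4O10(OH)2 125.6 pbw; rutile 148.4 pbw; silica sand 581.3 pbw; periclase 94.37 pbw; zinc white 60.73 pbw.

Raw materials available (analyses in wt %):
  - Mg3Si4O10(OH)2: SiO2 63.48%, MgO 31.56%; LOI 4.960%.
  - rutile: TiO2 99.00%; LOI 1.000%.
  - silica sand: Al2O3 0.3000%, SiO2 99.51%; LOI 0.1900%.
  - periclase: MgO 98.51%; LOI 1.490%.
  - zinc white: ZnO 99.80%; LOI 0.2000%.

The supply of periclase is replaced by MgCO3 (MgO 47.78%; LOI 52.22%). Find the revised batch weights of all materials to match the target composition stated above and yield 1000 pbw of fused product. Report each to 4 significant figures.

Every computation keeps full float precision in all steps; in-progress results are shown rounded off to 4 significant digits alongside each step. Each reported result takes a single rounding — derived quantities are recomputed in exact precision (yield, glass mass, the five compositions, totals, ignition loss) using the weight values per 1000 pbw of glass as written in the problem or answer text.
Target masses of each oxide per 1000 pbw fused product:
  Al2O3: 0.1744% × 1000 = 1.744 pbw
  ZnO: 6.061% × 1000 = 60.61 pbw
  SiO2: 65.82% × 1000 = 658.2 pbw
  MgO: 13.26% × 1000 = 132.6 pbw
  TiO2: 14.69% × 1000 = 146.9 pbw
Verifying the oxide balance working from each reported weight, on the stated basis (each sum matches its target mass given rounding of the digits):
  Al2O3: 581.3·0.003000 = 1.744 pbw (target 1.744 pbw)
  ZnO: 60.73·0.9980 = 60.61 pbw (target 60.61 pbw)
  SiO2: 125.6·0.6348 + 581.3·0.9951 = 658.2 pbw (target 658.2 pbw)
  MgO: 125.6·0.3156 + 194.6·0.4778 = 132.6 pbw (target 132.6 pbw)
  TiO2: 148.4·0.9900 = 146.9 pbw (target 146.9 pbw)
Glass-mass sanity pass: total charge less LOI = 1000 pbw (the targets, summed, come to 1000 pbw; the stated basis being 1000 pbw — any gap is answer rounding).
Total batch = Σ batch = 1111 pbw; loss to ignition Σ batch·LOI = 110.6 pbw; the yield ratio, glass ÷ batch: 90.05%.

Revised batch per 1000 pbw fused product:
  Mg3Si4O10(OH)2: 125.6 pbw
  rutile: 148.4 pbw
  silica sand: 581.3 pbw
  MgCO3: 194.6 pbw
  zinc white: 60.73 pbw
Total batch = 1111 pbw; LOI loss = 110.6 pbw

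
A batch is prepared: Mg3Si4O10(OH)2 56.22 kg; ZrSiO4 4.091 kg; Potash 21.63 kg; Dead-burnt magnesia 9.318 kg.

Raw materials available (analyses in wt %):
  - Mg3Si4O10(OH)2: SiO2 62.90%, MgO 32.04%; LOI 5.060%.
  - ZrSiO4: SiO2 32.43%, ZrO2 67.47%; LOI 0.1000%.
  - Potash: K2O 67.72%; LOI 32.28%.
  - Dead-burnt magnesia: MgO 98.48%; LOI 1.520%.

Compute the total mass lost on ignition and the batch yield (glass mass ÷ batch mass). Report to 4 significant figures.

All arithmetic holds full precision from start to finish — intermediates are printed rounded off to 4 significant figures on the page. Each reported figure takes exactly one rounding — the derived quantities, which include glass mass, the totals, the four compositions, the yield, ignition loss, are rebuilt in full precision, exactly as shown in the problem or answer text, from the weighed amounts per 81.29 kg of glass.
Ignition loss by material:
  Mg3Si4O10(OH)2: 56.22 × 0.05060 = 2.845 kg
  ZrSiO4: 4.091 × 0.001000 = 0.004091 kg
  Potash: 21.63 × 0.3228 = 6.982 kg
  Dead-burnt magnesia: 9.318 × 0.01520 = 0.1416 kg
Total LOI = 9.973 kg
Glass = batch − LOI = 91.26 − 9.973 = 81.29 kg

LOI loss = 9.973 kg; glass = 81.29 kg; yield = 89.07%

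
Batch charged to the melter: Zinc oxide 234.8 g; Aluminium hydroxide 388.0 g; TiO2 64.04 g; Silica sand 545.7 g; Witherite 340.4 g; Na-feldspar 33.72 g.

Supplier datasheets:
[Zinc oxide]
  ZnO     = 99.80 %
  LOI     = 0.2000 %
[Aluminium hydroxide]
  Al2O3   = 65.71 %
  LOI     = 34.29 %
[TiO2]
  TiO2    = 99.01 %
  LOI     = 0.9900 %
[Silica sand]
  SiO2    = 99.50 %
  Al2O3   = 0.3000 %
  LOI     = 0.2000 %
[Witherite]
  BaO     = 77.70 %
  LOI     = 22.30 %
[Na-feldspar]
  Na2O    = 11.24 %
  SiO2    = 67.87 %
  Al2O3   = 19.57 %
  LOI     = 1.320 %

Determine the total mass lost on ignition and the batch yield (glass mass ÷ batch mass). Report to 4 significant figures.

LOI loss = 211.6 g; glass = 1395 g; yield = 86.83%

Full float precision is maintained end to end; working values are displayed, rounded to 4 significant figures, when written out; exactly one rounding goes into each reported number — all derived quantities, which include the totals, LOI, the six compositions, glass mass, yield, are recomputed at exact precision, exactly as shown in problem or answer, from the batch weights per 1395 g of glass.
Loss on ignition, line by line:
  Zinc oxide: 234.8 × 0.002000 = 0.4696 g
  Aluminium hydroxide: 388.0 × 0.3429 = 133.0 g
  TiO2: 64.04 × 0.009900 = 0.6340 g
  Silica sand: 545.7 × 0.002000 = 1.091 g
  Witherite: 340.4 × 0.2230 = 75.91 g
  Na-feldspar: 33.72 × 0.01320 = 0.4451 g
Total LOI = 211.6 g
Glass = batch − LOI = 1607 − 211.6 = 1395 g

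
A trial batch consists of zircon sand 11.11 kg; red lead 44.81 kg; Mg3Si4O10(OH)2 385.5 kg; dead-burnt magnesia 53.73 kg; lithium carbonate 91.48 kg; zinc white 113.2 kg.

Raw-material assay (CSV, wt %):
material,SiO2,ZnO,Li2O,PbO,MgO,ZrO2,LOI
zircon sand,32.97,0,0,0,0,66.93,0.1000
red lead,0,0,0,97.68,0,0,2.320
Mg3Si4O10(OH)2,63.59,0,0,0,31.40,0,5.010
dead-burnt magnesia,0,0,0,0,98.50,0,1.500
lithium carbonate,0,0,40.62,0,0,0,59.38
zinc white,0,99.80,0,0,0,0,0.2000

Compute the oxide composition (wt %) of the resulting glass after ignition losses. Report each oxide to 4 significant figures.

Glass mass = 624.1 kg (batch 699.8 − LOI 75.72).
Composition: SiO2 39.86%, ZnO 18.10%, Li2O 5.954%, PbO 7.013%, MgO 27.87%, ZrO2 1.191%

The intermediate values are displayed (rounded to 4 significant figures) when written out — all arithmetic holds full float precision throughout; each reported figure sees exactly one rounding. The derived quantities are re-derived using the weight values on 624.1 kg of glass at exact precision (totals, net glass mass, the yield, six oxide percentages, LOI) as they appear in problem or answer.
Oxide masses out of the charge:
  SiO2: 11.11·0.3297 + 385.5·0.6359 = 248.8 kg
  ZnO: 113.2·0.9980 = 113.0 kg
  Li2O: 91.48·0.4062 = 37.16 kg
  PbO: 44.81·0.9768 = 43.77 kg
  MgO: 385.5·0.3140 + 53.73·0.9850 = 174.0 kg
  ZrO2: 11.11·0.6693 = 7.436 kg
LOI: 11.11·0.001000 + 44.81·0.02320 + 385.5·0.05010 + 53.73·0.01500 + 91.48·0.5938 + 113.2·0.002000 = 75.72 kg
The glass mass, total less LOI, = 699.8 − 75.72 = 624.1 kg (consistent with Σ oxide mass)
wt % = 100 × oxide mass / glass mass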